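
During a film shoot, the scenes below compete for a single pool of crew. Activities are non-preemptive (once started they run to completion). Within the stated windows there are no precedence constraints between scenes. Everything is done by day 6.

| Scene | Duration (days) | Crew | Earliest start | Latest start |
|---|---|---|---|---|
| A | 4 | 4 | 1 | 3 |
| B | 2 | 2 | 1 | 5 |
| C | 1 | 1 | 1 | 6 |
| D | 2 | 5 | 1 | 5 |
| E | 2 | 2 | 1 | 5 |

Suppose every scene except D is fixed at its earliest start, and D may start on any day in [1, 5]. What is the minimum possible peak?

9

D@1: d1:14  d2:13  d3:4  d4:4  d5:0  d6:0 → peak 14
D@2: d1:9  d2:13  d3:9  d4:4  d5:0  d6:0 → peak 13
D@3: d1:9  d2:8  d3:9  d4:9  d5:0  d6:0 → peak 9
D@4: d1:9  d2:8  d3:4  d4:9  d5:5  d6:0 → peak 9
D@5: d1:9  d2:8  d3:4  d4:4  d5:5  d6:5 → peak 9
Best is D@3, peak 9.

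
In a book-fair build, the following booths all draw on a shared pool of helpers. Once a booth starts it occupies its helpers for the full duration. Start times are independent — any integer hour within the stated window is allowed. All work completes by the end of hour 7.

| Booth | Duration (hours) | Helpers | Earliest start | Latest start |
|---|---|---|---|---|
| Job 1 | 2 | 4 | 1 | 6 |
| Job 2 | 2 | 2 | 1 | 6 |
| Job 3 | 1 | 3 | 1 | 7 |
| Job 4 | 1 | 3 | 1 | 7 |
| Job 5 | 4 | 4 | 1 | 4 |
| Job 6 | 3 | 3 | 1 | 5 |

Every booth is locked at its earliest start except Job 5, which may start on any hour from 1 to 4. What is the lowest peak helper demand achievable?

15

Job 5@1: h1:19  h2:13  h3:7  h4:4  h5:0  h6:0  h7:0 → peak 19
Job 5@2: h1:15  h2:13  h3:7  h4:4  h5:4  h6:0  h7:0 → peak 15
Job 5@3: h1:15  h2:9  h3:7  h4:4  h5:4  h6:4  h7:0 → peak 15
Job 5@4: h1:15  h2:9  h3:3  h4:4  h5:4  h6:4  h7:4 → peak 15
Best is Job 5@2, peak 15.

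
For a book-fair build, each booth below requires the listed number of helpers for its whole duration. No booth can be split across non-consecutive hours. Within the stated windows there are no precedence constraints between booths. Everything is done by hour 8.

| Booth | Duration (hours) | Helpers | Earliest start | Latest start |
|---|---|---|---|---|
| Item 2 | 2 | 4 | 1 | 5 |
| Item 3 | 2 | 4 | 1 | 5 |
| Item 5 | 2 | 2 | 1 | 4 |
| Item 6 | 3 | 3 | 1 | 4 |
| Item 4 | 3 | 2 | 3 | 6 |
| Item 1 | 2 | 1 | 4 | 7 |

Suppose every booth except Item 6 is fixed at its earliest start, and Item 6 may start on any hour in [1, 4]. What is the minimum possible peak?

Item 6@1: h1:13  h2:13  h3:5  h4:3  h5:3  h6:0  h7:0  h8:0 → peak 13
Item 6@2: h1:10  h2:13  h3:5  h4:6  h5:3  h6:0  h7:0  h8:0 → peak 13
Item 6@3: h1:10  h2:10  h3:5  h4:6  h5:6  h6:0  h7:0  h8:0 → peak 10
Item 6@4: h1:10  h2:10  h3:2  h4:6  h5:6  h6:3  h7:0  h8:0 → peak 10
Best is Item 6@3, peak 10.

10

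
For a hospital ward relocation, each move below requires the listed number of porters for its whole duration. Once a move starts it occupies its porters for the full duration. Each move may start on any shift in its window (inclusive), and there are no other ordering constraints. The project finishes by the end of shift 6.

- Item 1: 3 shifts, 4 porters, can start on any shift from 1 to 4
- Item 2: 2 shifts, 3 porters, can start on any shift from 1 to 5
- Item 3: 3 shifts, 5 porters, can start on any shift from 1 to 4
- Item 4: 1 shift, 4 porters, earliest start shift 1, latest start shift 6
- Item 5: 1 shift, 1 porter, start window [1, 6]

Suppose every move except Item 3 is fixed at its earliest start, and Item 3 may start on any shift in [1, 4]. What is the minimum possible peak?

12

Item 3@1: s1:17  s2:12  s3:9  s4:0  s5:0  s6:0 → peak 17
Item 3@2: s1:12  s2:12  s3:9  s4:5  s5:0  s6:0 → peak 12
Item 3@3: s1:12  s2:7  s3:9  s4:5  s5:5  s6:0 → peak 12
Item 3@4: s1:12  s2:7  s3:4  s4:5  s5:5  s6:5 → peak 12
Best is Item 3@2, peak 12.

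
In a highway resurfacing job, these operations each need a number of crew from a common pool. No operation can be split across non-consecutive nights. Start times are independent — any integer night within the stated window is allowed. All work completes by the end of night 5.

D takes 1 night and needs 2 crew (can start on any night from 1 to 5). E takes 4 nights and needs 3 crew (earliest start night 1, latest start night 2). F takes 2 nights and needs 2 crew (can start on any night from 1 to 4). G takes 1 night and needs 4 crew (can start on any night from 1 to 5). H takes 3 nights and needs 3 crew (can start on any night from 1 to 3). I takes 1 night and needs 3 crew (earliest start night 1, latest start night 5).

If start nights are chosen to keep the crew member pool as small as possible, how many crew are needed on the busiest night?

8

Early-start (D@1, E@1, F@1, G@1, H@1, I@1) gives peak 17: n1:17  n2:8  n3:6  n4:3  n5:0.
Shift G→5, H→2, I→5.
Schedule D@1, E@1, F@1, G@5, H@2, I@5: n1:7  n2:8  n3:6  n4:6  n5:7 — peak 8.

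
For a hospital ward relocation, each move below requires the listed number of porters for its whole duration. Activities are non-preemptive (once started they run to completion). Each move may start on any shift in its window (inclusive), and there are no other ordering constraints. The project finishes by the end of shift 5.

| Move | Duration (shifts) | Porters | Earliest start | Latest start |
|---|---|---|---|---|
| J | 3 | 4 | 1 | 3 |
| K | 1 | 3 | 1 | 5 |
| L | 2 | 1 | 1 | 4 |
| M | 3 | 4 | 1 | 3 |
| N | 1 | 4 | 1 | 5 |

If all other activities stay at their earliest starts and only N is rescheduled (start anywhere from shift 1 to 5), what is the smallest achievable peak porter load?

12

N@1: s1:16  s2:9  s3:8  s4:0  s5:0 → peak 16
N@2: s1:12  s2:13  s3:8  s4:0  s5:0 → peak 13
N@3: s1:12  s2:9  s3:12  s4:0  s5:0 → peak 12
N@4: s1:12  s2:9  s3:8  s4:4  s5:0 → peak 12
N@5: s1:12  s2:9  s3:8  s4:0  s5:4 → peak 12
Best is N@3, peak 12.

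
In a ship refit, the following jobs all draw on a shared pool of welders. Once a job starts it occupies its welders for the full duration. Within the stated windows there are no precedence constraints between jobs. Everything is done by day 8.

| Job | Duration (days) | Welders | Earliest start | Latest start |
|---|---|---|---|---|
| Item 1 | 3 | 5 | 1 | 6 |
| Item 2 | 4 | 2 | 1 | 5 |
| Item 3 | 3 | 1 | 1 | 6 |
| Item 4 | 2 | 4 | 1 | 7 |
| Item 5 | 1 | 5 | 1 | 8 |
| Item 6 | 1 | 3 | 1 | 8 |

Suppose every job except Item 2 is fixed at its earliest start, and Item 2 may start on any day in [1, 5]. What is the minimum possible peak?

18

Item 2@1: d1:20  d2:12  d3:8  d4:2  d5:0  d6:0  d7:0  d8:0 → peak 20
Item 2@2: d1:18  d2:12  d3:8  d4:2  d5:2  d6:0  d7:0  d8:0 → peak 18
Item 2@3: d1:18  d2:10  d3:8  d4:2  d5:2  d6:2  d7:0  d8:0 → peak 18
Item 2@4: d1:18  d2:10  d3:6  d4:2  d5:2  d6:2  d7:2  d8:0 → peak 18
Item 2@5: d1:18  d2:10  d3:6  d4:0  d5:2  d6:2  d7:2  d8:2 → peak 18
Best is Item 2@2, peak 18.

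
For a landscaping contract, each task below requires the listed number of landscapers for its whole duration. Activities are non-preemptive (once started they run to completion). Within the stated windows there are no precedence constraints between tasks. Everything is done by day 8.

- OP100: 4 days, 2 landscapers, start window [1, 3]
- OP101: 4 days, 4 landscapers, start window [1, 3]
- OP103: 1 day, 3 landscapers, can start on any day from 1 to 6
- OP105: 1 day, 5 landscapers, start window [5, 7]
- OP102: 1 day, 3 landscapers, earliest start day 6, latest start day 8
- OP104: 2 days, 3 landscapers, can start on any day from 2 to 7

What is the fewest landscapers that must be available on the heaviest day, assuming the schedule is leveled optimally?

6

Early-start (OP100@1, OP101@1, OP103@1, OP105@5, OP102@6, OP104@2) gives peak 9: d1:9  d2:9  d3:9  d4:6  d5:5  d6:3  d7:0  d8:0.
Shift OP103→5, OP105→6, OP102→7, OP104→7.
Schedule OP100@1, OP101@1, OP103@5, OP105@6, OP102@7, OP104@7: d1:6  d2:6  d3:6  d4:6  d5:3  d6:5  d7:6  d8:3 — peak 6.
Total landscaper-days = 41 over 8 days ⇒ peak ≥ ⌈41/8⌉ = 6, so 6 is optimal.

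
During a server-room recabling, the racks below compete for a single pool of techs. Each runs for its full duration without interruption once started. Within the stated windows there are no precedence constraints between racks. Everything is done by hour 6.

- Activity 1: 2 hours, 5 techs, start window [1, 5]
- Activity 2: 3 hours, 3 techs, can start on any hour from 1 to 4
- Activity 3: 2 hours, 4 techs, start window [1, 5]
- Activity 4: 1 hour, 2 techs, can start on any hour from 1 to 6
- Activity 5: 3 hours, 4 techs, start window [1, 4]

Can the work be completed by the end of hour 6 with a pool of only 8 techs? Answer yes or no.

Schedule Activity 1@1, Activity 2@1, Activity 3@3, Activity 4@5, Activity 5@4: h1:8  h2:8  h3:7  h4:8  h5:6  h6:4 — peak 8 ≤ 8.

yes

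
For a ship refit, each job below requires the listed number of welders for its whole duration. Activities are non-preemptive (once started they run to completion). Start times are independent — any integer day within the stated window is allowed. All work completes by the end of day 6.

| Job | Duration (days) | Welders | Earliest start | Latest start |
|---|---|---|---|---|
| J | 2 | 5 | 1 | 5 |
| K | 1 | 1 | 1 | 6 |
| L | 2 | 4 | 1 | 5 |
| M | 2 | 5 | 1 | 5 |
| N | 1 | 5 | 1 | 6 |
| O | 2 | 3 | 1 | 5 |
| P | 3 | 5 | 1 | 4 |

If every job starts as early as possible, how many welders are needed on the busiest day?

28

Early-start schedule: J@1, K@1, L@1, M@1, N@1, O@1, P@1.
Load per day: day 1: 28, day 2: 22, day 3: 5, day 4: 0, day 5: 0, day 6: 0.
Peak is 28.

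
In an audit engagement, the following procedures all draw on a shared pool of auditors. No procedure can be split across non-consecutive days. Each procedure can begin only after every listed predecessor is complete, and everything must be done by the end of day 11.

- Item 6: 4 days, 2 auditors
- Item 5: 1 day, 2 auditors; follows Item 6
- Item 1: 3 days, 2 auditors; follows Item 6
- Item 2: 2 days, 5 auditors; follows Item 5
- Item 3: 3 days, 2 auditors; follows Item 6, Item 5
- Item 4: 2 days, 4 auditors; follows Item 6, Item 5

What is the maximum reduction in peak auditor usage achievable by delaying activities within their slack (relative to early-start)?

7

Early-start peak: d1:2  d2:2  d3:2  d4:2  d5:4  d6:13  d7:13  d8:2  d9:0  d10:0  d11:0 ⇒ 13.
Leveled (Item 6@1, Item 5@5, Item 1@5, Item 2@10, Item 3@6, Item 4@8): d1:2  d2:2  d3:2  d4:2  d5:4  d6:4  d7:4  d8:6  d9:4  d10:5  d11:5 ⇒ 6.
Reduction 13 − 6 = 7.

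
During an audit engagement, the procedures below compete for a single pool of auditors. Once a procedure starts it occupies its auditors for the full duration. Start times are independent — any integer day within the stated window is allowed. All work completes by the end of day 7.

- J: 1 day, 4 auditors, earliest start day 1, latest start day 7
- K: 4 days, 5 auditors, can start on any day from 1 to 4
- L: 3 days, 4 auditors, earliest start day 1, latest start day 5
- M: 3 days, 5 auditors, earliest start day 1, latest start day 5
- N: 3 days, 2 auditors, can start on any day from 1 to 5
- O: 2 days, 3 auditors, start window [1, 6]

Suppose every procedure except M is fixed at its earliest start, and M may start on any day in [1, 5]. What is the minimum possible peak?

18

M@1: d1:23  d2:19  d3:16  d4:5  d5:0  d6:0  d7:0 → peak 23
M@2: d1:18  d2:19  d3:16  d4:10  d5:0  d6:0  d7:0 → peak 19
M@3: d1:18  d2:14  d3:16  d4:10  d5:5  d6:0  d7:0 → peak 18
M@4: d1:18  d2:14  d3:11  d4:10  d5:5  d6:5  d7:0 → peak 18
M@5: d1:18  d2:14  d3:11  d4:5  d5:5  d6:5  d7:5 → peak 18
Best is M@3, peak 18.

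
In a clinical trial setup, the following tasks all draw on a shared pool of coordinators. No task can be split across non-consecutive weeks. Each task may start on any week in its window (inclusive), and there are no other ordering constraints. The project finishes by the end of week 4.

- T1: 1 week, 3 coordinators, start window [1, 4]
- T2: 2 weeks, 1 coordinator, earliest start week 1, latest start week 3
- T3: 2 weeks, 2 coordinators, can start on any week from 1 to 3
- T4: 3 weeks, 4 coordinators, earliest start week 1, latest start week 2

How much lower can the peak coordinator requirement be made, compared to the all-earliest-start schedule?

4

Early-start peak: w1:10  w2:7  w3:4  w4:0 ⇒ 10.
Leveled (T1@1, T2@1, T3@3, T4@2): w1:4  w2:5  w3:6  w4:6 ⇒ 6.
Reduction 10 − 6 = 4.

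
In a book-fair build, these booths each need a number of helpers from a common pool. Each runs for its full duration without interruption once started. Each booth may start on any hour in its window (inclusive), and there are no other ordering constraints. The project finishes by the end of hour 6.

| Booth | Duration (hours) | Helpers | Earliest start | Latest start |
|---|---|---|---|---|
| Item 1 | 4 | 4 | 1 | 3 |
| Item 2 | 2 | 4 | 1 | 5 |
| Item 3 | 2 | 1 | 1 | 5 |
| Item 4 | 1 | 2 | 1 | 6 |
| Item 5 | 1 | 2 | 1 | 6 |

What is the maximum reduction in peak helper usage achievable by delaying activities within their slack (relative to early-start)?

7

Early-start peak: h1:13  h2:9  h3:4  h4:4  h5:0  h6:0 ⇒ 13.
Leveled (Item 1@1, Item 2@5, Item 3@1, Item 4@3, Item 5@4): h1:5  h2:5  h3:6  h4:6  h5:4  h6:4 ⇒ 6.
Reduction 13 − 6 = 7.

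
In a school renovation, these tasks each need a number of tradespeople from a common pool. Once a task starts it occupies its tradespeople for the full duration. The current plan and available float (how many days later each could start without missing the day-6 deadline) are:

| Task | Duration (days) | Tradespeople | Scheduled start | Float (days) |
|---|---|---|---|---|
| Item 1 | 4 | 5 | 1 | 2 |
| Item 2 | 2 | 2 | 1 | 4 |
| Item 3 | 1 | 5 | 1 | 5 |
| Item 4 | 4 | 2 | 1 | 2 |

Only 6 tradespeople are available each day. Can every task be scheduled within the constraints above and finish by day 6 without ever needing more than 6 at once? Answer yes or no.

Total tradesperson-days = 37; over 6 days the average is 37/6 > 6, so some day must exceed 6.

no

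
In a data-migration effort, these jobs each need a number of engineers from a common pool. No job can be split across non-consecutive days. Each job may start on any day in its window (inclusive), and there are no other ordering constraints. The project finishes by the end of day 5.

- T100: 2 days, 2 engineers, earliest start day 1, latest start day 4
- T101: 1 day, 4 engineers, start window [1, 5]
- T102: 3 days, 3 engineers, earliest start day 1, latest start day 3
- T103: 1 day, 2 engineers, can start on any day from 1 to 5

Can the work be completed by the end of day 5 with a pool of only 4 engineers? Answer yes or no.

The minimum achievable peak is 5; 4 < 5, so no feasible schedule stays within the cap.

no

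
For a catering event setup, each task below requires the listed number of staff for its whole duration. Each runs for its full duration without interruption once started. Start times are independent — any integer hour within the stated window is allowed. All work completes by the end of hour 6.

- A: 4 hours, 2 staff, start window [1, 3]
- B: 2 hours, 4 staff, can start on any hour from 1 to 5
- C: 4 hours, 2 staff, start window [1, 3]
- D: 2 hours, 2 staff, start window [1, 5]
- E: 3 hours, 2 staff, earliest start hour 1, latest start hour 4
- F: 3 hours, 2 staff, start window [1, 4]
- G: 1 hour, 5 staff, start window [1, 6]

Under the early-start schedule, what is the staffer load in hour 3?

8

At early start, hour 3 has: A, C, E, F.
Demand: 2 + 2 + 2 + 2 = 8.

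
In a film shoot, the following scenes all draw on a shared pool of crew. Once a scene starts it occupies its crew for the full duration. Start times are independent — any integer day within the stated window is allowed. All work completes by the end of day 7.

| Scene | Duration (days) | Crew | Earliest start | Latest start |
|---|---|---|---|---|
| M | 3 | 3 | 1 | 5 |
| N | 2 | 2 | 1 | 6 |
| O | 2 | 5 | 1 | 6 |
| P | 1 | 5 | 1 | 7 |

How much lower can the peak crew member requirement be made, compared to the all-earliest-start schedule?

10

Early-start peak: d1:15  d2:10  d3:3  d4:0  d5:0  d6:0  d7:0 ⇒ 15.
Leveled (M@1, N@1, O@4, P@6): d1:5  d2:5  d3:3  d4:5  d5:5  d6:5  d7:0 ⇒ 5.
Reduction 15 − 5 = 10.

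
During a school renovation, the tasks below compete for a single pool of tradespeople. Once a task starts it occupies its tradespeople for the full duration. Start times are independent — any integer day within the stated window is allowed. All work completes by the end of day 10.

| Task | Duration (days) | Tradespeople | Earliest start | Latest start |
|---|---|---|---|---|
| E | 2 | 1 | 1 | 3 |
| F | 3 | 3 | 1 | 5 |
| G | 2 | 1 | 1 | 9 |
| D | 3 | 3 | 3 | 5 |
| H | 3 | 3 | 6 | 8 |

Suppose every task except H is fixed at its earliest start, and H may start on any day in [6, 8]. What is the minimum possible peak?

H@6: d1:5  d2:5  d3:6  d4:3  d5:3  d6:3  d7:3  d8:3  d9:0  d10:0 → peak 6
H@7: d1:5  d2:5  d3:6  d4:3  d5:3  d6:0  d7:3  d8:3  d9:3  d10:0 → peak 6
H@8: d1:5  d2:5  d3:6  d4:3  d5:3  d6:0  d7:0  d8:3  d9:3  d10:3 → peak 6
Best is H@6, peak 6.

6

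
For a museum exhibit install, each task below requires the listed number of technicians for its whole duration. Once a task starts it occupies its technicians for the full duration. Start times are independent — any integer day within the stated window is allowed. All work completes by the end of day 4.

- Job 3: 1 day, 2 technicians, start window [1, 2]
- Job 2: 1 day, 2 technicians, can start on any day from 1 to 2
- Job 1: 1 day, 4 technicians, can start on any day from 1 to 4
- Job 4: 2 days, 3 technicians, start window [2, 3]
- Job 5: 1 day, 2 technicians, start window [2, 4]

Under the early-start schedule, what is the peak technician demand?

Early-start schedule: Job 3@1, Job 2@1, Job 1@1, Job 4@2, Job 5@2.
Load per day: day 1: 8, day 2: 5, day 3: 3, day 4: 0.
Peak is 8.

8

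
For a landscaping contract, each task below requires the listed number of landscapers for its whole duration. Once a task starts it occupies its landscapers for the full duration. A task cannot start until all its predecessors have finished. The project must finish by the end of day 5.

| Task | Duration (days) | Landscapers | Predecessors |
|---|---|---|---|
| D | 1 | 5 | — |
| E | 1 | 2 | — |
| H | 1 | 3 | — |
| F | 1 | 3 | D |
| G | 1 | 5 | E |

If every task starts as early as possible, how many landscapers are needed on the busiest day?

Early-start schedule: D@1, E@1, H@1, F@2, G@2.
Load per day: day 1: 10, day 2: 8, day 3: 0, day 4: 0, day 5: 0.
Peak is 10.

10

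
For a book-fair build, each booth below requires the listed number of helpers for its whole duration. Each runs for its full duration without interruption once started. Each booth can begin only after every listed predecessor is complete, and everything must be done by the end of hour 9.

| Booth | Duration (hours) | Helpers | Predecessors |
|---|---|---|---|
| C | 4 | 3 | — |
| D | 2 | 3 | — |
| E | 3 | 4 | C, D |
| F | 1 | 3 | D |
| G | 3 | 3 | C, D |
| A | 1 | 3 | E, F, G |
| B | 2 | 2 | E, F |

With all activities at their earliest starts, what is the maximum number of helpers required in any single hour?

7

Early-start schedule: C@1, D@1, E@5, F@3, G@5, A@8, B@8.
Load per hour: hour 1: 6, hour 2: 6, hour 3: 6, hour 4: 3, hour 5: 7, hour 6: 7, hour 7: 7, hour 8: 5, hour 9: 2.
Peak is 7.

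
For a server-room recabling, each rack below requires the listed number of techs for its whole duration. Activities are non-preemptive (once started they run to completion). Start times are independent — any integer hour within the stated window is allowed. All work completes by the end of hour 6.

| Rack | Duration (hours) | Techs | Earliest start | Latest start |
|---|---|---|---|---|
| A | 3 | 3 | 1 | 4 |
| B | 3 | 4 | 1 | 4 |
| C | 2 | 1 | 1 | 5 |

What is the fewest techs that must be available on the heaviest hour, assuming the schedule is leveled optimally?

Early-start (A@1, B@1, C@1) gives peak 8: h1:8  h2:8  h3:7  h4:0  h5:0  h6:0.
Shift B→4.
Schedule A@1, B@4, C@1: h1:4  h2:4  h3:3  h4:4  h5:4  h6:4 — peak 4.
Total tech-hours = 23 over 6 hours ⇒ peak ≥ ⌈23/6⌉ = 4, so 4 is optimal.

4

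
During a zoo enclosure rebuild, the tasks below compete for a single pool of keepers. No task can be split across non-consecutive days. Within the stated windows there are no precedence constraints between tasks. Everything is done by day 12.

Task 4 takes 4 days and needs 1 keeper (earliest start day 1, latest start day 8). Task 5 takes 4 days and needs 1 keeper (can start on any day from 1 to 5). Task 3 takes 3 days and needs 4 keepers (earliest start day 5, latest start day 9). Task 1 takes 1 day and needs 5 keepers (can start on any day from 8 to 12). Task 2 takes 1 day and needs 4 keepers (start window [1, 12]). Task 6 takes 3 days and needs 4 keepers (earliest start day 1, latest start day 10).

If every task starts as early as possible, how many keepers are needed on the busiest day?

Early-start schedule: Task 4@1, Task 5@1, Task 3@5, Task 1@8, Task 2@1, Task 6@1.
Load per day: day 1: 10, day 2: 6, day 3: 6, day 4: 2, day 5: 4, day 6: 4, day 7: 4, day 8: 5, day 9: 0, day 10: 0, day 11: 0, day 12: 0.
Peak is 10.

10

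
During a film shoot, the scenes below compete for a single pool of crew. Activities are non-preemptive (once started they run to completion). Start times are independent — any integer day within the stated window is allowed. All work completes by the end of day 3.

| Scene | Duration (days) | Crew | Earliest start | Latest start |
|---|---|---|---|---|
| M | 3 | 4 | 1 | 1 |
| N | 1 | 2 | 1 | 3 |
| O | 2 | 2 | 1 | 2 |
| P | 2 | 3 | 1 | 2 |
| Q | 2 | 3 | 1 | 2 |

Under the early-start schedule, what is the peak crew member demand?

14

Early-start schedule: M@1, N@1, O@1, P@1, Q@1.
Load per day: day 1: 14, day 2: 12, day 3: 4.
Peak is 14.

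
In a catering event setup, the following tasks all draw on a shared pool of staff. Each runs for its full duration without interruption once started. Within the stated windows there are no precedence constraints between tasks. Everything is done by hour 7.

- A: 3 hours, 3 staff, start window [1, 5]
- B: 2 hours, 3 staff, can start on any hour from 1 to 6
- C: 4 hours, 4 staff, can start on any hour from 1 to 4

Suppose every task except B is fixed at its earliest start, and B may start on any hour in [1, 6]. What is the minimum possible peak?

7

B@1: h1:10  h2:10  h3:7  h4:4  h5:0  h6:0  h7:0 → peak 10
B@2: h1:7  h2:10  h3:10  h4:4  h5:0  h6:0  h7:0 → peak 10
B@3: h1:7  h2:7  h3:10  h4:7  h5:0  h6:0  h7:0 → peak 10
B@4: h1:7  h2:7  h3:7  h4:7  h5:3  h6:0  h7:0 → peak 7
B@5: h1:7  h2:7  h3:7  h4:4  h5:3  h6:3  h7:0 → peak 7
B@6: h1:7  h2:7  h3:7  h4:4  h5:0  h6:3  h7:3 → peak 7
Best is B@4, peak 7.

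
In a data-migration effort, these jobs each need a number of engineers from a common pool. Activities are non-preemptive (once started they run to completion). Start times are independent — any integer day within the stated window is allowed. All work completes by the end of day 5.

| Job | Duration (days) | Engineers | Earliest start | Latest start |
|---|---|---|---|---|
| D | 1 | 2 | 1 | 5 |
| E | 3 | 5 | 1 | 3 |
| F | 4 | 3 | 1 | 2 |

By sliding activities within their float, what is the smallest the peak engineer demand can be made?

8

Early-start (D@1, E@1, F@1) gives peak 10: d1:10  d2:8  d3:8  d4:3  d5:0.
Shift F→2.
Schedule D@1, E@1, F@2: d1:7  d2:8  d3:8  d4:3  d5:3 — peak 8.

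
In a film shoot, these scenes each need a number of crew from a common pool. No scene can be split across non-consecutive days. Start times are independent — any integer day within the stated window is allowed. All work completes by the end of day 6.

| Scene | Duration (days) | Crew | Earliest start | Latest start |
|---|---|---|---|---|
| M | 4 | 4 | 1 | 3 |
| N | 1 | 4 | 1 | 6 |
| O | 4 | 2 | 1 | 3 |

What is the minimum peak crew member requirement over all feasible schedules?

6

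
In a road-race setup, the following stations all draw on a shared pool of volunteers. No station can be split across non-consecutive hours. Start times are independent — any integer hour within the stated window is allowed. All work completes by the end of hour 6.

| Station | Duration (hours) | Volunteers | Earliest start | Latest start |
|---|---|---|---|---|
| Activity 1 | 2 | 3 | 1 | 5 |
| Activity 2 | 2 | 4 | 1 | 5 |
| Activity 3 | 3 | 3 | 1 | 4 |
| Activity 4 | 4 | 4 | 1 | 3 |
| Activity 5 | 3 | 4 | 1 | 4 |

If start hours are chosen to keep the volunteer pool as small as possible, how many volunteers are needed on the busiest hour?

10

Early-start (Activity 1@1, Activity 2@1, Activity 3@1, Activity 4@1, Activity 5@1) gives peak 18: h1:18  h2:18  h3:11  h4:4  h5:0  h6:0.
Shift Activity 4→3, Activity 5→4.
Schedule Activity 1@1, Activity 2@1, Activity 3@1, Activity 4@3, Activity 5@4: h1:10  h2:10  h3:7  h4:8  h5:8  h6:8 — peak 10.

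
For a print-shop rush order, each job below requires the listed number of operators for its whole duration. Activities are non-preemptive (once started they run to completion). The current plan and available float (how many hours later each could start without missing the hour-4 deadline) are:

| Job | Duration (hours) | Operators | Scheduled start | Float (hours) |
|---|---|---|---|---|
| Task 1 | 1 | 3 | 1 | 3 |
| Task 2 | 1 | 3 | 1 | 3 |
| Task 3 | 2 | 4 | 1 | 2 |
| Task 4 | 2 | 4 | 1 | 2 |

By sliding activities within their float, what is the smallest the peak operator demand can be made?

7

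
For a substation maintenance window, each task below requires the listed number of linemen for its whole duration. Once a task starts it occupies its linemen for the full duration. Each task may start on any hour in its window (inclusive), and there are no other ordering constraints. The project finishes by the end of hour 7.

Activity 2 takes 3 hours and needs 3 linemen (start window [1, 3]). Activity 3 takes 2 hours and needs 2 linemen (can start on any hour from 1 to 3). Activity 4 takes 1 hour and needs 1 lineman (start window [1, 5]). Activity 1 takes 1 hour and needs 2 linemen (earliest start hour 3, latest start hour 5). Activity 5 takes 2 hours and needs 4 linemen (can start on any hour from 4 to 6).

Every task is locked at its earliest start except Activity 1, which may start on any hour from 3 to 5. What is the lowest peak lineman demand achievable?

Activity 1@3: h1:6  h2:5  h3:5  h4:4  h5:4  h6:0  h7:0 → peak 6
Activity 1@4: h1:6  h2:5  h3:3  h4:6  h5:4  h6:0  h7:0 → peak 6
Activity 1@5: h1:6  h2:5  h3:3  h4:4  h5:6  h6:0  h7:0 → peak 6
Best is Activity 1@3, peak 6.

6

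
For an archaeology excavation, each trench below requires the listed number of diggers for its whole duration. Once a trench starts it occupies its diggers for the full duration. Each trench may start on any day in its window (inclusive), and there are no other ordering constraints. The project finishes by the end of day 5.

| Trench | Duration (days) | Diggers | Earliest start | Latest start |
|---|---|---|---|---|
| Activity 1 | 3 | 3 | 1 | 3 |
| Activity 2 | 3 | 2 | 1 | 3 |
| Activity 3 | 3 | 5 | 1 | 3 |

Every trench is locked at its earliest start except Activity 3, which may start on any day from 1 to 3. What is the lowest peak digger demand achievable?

10

Activity 3@1: d1:10  d2:10  d3:10  d4:0  d5:0 → peak 10
Activity 3@2: d1:5  d2:10  d3:10  d4:5  d5:0 → peak 10
Activity 3@3: d1:5  d2:5  d3:10  d4:5  d5:5 → peak 10
Best is Activity 3@1, peak 10.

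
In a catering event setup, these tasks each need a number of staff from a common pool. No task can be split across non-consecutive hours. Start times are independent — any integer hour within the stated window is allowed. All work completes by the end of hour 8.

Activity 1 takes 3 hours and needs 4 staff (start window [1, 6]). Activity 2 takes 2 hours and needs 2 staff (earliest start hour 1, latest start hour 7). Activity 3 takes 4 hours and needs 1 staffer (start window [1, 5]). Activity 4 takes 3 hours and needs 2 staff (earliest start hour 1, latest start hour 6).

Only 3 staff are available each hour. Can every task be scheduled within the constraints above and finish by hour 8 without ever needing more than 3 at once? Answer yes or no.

Total staffer-hours = 26; over 8 hours the average is 26/8 > 3, so some hour must exceed 3.

no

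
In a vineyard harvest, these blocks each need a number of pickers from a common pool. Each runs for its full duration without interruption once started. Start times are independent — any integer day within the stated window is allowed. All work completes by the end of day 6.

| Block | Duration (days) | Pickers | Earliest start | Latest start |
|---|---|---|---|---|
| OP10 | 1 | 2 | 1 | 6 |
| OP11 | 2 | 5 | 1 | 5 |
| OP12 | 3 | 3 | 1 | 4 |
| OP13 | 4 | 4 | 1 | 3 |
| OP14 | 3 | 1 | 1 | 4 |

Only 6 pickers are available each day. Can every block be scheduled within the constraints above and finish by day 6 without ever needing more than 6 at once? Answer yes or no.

no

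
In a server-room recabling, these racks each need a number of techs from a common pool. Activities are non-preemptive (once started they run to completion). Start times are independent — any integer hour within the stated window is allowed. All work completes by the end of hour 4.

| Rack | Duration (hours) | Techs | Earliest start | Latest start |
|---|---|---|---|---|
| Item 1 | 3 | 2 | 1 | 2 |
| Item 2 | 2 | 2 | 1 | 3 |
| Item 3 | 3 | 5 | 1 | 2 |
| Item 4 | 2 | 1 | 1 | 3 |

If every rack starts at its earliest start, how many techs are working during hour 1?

At early start, hour 1 has: Item 1, Item 2, Item 3, Item 4.
Demand: 2 + 2 + 5 + 1 = 10.

10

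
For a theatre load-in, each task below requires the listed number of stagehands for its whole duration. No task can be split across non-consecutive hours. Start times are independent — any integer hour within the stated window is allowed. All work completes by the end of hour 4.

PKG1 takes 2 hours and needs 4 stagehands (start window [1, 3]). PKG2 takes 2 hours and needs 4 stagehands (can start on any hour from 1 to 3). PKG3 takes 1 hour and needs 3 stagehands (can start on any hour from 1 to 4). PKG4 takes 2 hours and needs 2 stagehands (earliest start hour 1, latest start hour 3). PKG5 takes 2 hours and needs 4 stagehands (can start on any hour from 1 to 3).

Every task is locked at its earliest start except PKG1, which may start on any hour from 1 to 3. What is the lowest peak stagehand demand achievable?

13

PKG1@1: h1:17  h2:14  h3:0  h4:0 → peak 17
PKG1@2: h1:13  h2:14  h3:4  h4:0 → peak 14
PKG1@3: h1:13  h2:10  h3:4  h4:4 → peak 13
Best is PKG1@3, peak 13.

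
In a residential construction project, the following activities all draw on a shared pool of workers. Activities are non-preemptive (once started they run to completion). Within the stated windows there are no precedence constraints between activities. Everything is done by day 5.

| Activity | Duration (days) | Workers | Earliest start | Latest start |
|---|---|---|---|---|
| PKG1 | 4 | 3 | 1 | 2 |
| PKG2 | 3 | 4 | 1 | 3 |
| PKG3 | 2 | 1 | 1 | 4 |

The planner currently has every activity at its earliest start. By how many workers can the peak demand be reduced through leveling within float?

Early-start peak: d1:8  d2:8  d3:7  d4:3  d5:0 ⇒ 8.
Leveled (PKG1@1, PKG2@1, PKG3@4): d1:7  d2:7  d3:7  d4:4  d5:1 ⇒ 7.
Reduction 8 − 7 = 1.

1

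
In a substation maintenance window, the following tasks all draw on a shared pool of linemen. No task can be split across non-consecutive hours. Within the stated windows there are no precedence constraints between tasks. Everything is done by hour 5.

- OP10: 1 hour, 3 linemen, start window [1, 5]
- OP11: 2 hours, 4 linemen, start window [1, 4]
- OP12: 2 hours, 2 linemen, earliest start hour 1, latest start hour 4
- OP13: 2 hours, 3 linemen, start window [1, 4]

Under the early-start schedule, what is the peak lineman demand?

12

Early-start schedule: OP10@1, OP11@1, OP12@1, OP13@1.
Load per hour: hour 1: 12, hour 2: 9, hour 3: 0, hour 4: 0, hour 5: 0.
Peak is 12.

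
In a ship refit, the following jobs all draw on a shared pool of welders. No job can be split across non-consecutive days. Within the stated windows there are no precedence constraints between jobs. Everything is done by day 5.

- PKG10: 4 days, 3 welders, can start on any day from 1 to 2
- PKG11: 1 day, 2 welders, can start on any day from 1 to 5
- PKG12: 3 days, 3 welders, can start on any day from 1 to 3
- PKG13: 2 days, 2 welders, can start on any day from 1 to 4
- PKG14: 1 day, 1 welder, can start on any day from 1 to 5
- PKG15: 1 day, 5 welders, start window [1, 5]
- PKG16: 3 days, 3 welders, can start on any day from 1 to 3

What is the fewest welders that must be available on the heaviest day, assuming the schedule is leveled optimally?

9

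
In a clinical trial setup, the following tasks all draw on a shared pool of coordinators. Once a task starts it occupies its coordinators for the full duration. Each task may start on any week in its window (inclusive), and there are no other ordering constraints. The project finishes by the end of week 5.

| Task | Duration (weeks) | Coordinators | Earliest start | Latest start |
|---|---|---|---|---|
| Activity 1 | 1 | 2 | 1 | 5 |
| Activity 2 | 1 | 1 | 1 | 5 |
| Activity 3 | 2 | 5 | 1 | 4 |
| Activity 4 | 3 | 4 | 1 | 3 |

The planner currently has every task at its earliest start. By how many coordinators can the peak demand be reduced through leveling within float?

6

Early-start peak: w1:12  w2:9  w3:4  w4:0  w5:0 ⇒ 12.
Leveled (Activity 1@1, Activity 2@2, Activity 3@4, Activity 4@1): w1:6  w2:5  w3:4  w4:5  w5:5 ⇒ 6.
Reduction 12 − 6 = 6.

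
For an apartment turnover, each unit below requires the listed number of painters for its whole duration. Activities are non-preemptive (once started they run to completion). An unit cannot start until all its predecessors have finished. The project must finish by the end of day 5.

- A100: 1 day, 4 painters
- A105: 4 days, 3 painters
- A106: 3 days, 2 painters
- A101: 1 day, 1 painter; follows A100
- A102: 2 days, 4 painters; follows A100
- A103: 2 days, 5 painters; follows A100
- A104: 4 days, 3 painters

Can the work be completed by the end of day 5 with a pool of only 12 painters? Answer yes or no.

Schedule A100@1, A105@1, A106@1, A101@4, A102@2, A103@4, A104@1: d1:12  d2:12  d3:12  d4:12  d5:5 — peak 12 ≤ 12.

yes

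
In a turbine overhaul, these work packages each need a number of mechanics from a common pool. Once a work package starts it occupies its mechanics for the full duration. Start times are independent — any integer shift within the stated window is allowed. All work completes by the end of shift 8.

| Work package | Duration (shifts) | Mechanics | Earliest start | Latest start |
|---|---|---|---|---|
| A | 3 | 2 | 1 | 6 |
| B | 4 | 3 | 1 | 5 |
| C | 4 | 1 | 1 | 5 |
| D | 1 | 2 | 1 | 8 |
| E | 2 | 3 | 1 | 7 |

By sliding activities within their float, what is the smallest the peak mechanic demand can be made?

5

Early-start (A@1, B@1, C@1, D@1, E@1) gives peak 11: s1:11  s2:9  s3:6  s4:4  s5:0  s6:0  s7:0  s8:0.
Shift C→4, D→5, E→6.
Schedule A@1, B@1, C@4, D@5, E@6: s1:5  s2:5  s3:5  s4:4  s5:3  s6:4  s7:4  s8:0 — peak 5.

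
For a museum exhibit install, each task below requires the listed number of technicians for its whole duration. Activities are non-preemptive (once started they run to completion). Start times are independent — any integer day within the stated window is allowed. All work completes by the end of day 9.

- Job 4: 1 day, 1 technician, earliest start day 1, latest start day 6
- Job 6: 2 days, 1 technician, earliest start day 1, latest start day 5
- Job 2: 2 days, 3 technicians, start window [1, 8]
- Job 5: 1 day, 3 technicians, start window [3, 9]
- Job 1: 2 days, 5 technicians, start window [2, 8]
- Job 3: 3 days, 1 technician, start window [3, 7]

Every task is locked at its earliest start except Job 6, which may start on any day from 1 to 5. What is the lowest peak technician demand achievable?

9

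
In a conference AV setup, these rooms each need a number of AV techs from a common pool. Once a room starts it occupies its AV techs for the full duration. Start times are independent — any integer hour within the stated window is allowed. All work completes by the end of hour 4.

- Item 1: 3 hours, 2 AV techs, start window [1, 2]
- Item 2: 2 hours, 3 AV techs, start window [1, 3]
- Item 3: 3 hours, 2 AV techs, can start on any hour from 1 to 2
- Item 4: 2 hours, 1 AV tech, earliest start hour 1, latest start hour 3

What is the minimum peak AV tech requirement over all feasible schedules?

Early-start (Item 1@1, Item 2@1, Item 3@1, Item 4@1) gives peak 8: h1:8  h2:8  h3:4  h4:0.
Shift Item 4→3.
Schedule Item 1@1, Item 2@1, Item 3@1, Item 4@3: h1:7  h2:7  h3:5  h4:1 — peak 7.

7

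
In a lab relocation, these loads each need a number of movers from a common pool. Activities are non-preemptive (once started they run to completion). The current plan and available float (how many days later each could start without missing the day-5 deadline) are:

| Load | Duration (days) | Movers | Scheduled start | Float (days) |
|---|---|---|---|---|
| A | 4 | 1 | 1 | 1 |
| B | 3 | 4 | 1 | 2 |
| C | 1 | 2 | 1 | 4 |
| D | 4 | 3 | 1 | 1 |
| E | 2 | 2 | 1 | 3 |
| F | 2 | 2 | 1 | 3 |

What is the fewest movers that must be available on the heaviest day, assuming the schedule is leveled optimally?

8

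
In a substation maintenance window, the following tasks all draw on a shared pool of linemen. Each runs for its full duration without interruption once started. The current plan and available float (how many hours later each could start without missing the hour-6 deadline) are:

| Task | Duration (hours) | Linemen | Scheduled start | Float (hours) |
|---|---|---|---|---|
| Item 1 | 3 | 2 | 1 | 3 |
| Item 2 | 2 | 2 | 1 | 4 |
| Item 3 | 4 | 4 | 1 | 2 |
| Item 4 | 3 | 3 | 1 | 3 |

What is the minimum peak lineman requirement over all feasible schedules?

Early-start (Item 1@1, Item 2@1, Item 3@1, Item 4@1) gives peak 11: h1:11  h2:11  h3:9  h4:4  h5:0  h6:0.
Shift Item 3→3, Item 4→4.
Schedule Item 1@1, Item 2@1, Item 3@3, Item 4@4: h1:4  h2:4  h3:6  h4:7  h5:7  h6:7 — peak 7.

7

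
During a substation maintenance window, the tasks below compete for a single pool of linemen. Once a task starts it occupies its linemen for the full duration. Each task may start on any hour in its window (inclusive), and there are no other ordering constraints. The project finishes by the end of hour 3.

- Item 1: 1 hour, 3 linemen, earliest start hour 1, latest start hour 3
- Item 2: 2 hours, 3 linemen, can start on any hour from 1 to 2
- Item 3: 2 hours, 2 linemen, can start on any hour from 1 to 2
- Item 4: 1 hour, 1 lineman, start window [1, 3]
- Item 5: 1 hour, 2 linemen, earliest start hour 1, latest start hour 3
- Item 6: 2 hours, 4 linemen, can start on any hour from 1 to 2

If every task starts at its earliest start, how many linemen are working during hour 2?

9

At early start, hour 2 has: Item 2, Item 3, Item 6.
Demand: 3 + 2 + 4 = 9.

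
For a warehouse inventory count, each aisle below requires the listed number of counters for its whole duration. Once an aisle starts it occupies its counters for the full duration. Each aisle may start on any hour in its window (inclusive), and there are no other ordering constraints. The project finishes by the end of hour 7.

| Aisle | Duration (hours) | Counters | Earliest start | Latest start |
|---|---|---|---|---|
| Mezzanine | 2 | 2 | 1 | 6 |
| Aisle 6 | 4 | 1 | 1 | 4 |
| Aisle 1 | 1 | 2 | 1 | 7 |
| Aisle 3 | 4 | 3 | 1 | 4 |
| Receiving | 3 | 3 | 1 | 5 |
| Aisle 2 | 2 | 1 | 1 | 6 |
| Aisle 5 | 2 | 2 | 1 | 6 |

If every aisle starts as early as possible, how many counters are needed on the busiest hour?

14

Early-start schedule: Mezzanine@1, Aisle 6@1, Aisle 1@1, Aisle 3@1, Receiving@1, Aisle 2@1, Aisle 5@1.
Load per hour: hour 1: 14, hour 2: 12, hour 3: 7, hour 4: 4, hour 5: 0, hour 6: 0, hour 7: 0.
Peak is 14.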